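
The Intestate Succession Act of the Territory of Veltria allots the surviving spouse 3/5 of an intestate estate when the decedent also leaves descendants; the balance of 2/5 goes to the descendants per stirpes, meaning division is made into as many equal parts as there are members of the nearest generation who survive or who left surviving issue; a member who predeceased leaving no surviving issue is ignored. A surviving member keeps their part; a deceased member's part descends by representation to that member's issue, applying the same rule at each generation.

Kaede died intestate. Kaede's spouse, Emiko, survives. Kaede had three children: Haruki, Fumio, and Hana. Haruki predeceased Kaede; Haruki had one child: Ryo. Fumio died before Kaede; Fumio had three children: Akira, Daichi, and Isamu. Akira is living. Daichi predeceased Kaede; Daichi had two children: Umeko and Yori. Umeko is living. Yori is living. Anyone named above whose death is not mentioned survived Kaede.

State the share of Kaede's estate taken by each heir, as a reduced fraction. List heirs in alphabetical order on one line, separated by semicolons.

Emiko, as surviving spouse, takes 3/5.
The remaining 2/5 passes to Kaede's descendants per stirpes.
The 2/5 is divided into 3 equal shares of 2/15 among Haruki, Fumio, Hana.
Haruki predeceased; the 2/15 allotted to Haruki's branch passes to Haruki's issue by representation.
Ryo is the sole taker at this level and receives the full 2/15.
Fumio predeceased; the 2/15 allotted to Fumio's branch passes to Fumio's issue by representation.
The 2/15 is divided into 3 equal shares of 2/45 among Akira, Daichi, Isamu.
Akira is living and takes 2/45.
Daichi predeceased; the 2/45 allotted to Daichi's branch passes to Daichi's issue by representation.
The 2/45 is divided into 2 equal shares of 1/45 among Umeko, Yori.
Umeko is living and takes 1/45.
Yori is living and takes 1/45.
Isamu is living and takes 2/45.
Hana is living and takes 2/15.

Akira 2/45; Emiko 3/5; Hana 2/15; Isamu 2/45; Ryo 2/15; Umeko 1/45; Yori 1/45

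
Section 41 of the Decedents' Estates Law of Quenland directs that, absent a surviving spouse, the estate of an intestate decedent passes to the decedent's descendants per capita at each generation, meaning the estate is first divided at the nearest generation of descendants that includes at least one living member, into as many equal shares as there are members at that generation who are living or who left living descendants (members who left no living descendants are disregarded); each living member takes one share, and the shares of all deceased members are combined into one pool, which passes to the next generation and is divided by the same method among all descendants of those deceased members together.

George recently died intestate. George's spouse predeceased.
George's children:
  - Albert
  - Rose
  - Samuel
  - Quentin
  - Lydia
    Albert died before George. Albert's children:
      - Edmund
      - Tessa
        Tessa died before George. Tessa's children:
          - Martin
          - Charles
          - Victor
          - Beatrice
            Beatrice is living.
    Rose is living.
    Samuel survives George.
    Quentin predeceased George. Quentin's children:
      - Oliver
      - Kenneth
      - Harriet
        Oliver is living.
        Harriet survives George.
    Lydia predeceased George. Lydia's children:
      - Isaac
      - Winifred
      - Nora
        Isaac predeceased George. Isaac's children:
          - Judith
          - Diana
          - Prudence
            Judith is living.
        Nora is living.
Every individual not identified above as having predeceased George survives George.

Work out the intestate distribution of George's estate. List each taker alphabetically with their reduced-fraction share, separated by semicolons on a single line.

There is no surviving spouse, so the entire estate passes to George's descendants per capita at each generation.
At generation 1 (Albert, Rose, Samuel, Quentin, Lydia) there are 5 shares of (1)/5 = 1/5 each.
Living: Rose and Samuel — each takes 1/5.
Deceased: Albert, Quentin, and Lydia. Their combined 3/5 is pooled and carried to generation 2.
At generation 2 (Edmund, Tessa, Oliver, Kenneth, Harriet, Isaac, Winifred, Nora) there are 8 shares of (3/5)/8 = 3/40 each.
Living: Edmund, Oliver, Kenneth, Harriet, Winifred, and Nora — each takes 3/40.
Deceased: Tessa and Isaac. Their combined 3/20 is pooled and carried to generation 3.
At generation 3 (Martin, Charles, Victor, Beatrice, Judith, Diana, Prudence) there are 7 shares of (3/20)/7 = 3/140 each.
Living: Martin, Charles, Victor, Beatrice, Judith, Diana, and Prudence — each takes 3/140.

Beatrice 3/140; Charles 3/140; Diana 3/140; Edmund 3/40; Harriet 3/40; Judith 3/140; Kenneth 3/40; Martin 3/140; Nora 3/40; Oliver 3/40; Prudence 3/140; Rose 1/5; Samuel 1/5; Victor 3/140; Winifred 3/40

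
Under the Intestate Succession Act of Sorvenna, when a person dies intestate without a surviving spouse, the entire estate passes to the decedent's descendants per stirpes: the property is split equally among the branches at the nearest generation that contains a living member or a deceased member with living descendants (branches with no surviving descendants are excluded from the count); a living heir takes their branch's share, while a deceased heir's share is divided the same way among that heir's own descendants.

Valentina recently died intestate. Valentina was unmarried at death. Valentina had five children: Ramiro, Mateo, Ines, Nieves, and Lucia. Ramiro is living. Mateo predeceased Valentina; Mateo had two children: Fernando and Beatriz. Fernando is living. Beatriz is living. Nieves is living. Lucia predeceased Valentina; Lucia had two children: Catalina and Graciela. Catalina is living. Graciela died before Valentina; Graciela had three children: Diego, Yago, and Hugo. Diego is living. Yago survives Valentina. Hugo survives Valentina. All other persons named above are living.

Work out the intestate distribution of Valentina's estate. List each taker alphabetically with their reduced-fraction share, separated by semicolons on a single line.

There is no surviving spouse, so the entire estate passes to Valentina's descendants per stirpes.
The estate is divided into 5 equal shares of 1/5 among Ramiro, Mateo, Ines, Nieves, Lucia.
Ramiro is living and takes 1/5.
Mateo predeceased; the 1/5 allotted to Mateo's branch passes to Mateo's issue by representation.
The 1/5 is divided into 2 equal shares of 1/10 among Fernando, Beatriz.
Fernando is living and takes 1/10.
Beatriz is living and takes 1/10.
Ines is living and takes 1/5.
Nieves is living and takes 1/5.
Lucia predeceased; the 1/5 allotted to Lucia's branch passes to Lucia's issue by representation.
The 1/5 is divided into 2 equal shares of 1/10 among Catalina, Graciela.
Catalina is living and takes 1/10.
Graciela predeceased; the 1/10 allotted to Graciela's branch passes to Graciela's issue by representation.
The 1/10 is divided into 3 equal shares of 1/30 among Diego, Yago, Hugo.
Diego is living and takes 1/30.
Yago is living and takes 1/30.
Hugo is living and takes 1/30.

Beatriz 1/10; Catalina 1/10; Diego 1/30; Fernando 1/10; Hugo 1/30; Ines 1/5; Nieves 1/5; Ramiro 1/5; Yago 1/30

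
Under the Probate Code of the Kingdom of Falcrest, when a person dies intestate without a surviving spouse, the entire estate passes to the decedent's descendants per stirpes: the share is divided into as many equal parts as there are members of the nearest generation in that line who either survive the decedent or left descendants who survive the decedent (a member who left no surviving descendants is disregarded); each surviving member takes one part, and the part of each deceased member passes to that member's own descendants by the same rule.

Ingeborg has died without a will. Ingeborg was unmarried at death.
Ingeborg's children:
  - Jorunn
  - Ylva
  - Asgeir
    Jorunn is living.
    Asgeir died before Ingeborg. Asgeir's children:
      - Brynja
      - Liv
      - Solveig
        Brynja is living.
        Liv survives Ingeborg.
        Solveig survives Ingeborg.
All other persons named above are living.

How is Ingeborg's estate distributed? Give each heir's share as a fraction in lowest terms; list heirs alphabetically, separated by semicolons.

There is no surviving spouse, so the entire estate passes to Ingeborg's descendants per stirpes.
The estate is divided into 3 equal shares of 1/3 among Jorunn, Ylva, Asgeir.
Jorunn is living and takes 1/3.
Ylva is living and takes 1/3.
Asgeir predeceased; the 1/3 allotted to Asgeir's branch passes to Asgeir's issue by representation.
The 1/3 is divided into 3 equal shares of 1/9 among Brynja, Liv, Solveig.
Brynja is living and takes 1/9.
Liv is living and takes 1/9.
Solveig is living and takes 1/9.

Brynja 1/9; Jorunn 1/3; Liv 1/9; Solveig 1/9; Ylva 1/3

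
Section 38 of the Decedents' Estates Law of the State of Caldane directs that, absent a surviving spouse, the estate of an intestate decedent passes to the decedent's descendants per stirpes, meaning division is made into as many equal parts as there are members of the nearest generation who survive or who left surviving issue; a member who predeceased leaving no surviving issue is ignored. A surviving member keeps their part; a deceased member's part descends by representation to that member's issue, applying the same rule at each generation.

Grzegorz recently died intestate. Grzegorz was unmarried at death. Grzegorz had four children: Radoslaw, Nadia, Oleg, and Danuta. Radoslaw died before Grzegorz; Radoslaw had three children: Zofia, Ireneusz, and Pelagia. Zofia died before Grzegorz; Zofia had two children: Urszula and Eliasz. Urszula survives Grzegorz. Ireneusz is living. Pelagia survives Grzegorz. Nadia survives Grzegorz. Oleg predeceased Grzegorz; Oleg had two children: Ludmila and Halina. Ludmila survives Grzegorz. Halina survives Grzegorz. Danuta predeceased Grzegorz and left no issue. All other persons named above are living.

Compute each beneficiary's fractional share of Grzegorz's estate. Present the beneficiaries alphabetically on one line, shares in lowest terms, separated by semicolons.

Eliasz 1/18; Halina 1/6; Ireneusz 1/9; Ludmila 1/6; Nadia 1/3; Pelagia 1/9; Urszula 1/18

There is no surviving spouse, so the entire estate passes to Grzegorz's descendants per stirpes.
Danuta left no surviving issue, so that branch lapses and is disregarded.
The estate is divided into 3 equal shares of 1/3 among Radoslaw, Nadia, Oleg.
Radoslaw predeceased; the 1/3 allotted to Radoslaw's branch passes to Radoslaw's issue by representation.
The 1/3 is divided into 3 equal shares of 1/9 among Zofia, Ireneusz, Pelagia.
Zofia predeceased; the 1/9 allotted to Zofia's branch passes to Zofia's issue by representation.
The 1/9 is divided into 2 equal shares of 1/18 among Urszula, Eliasz.
Urszula is living and takes 1/18.
Eliasz is living and takes 1/18.
Ireneusz is living and takes 1/9.
Pelagia is living and takes 1/9.
Nadia is living and takes 1/3.
Oleg predeceased; the 1/3 allotted to Oleg's branch passes to Oleg's issue by representation.
The 1/3 is divided into 2 equal shares of 1/6 among Ludmila, Halina.
Ludmila is living and takes 1/6.
Halina is living and takes 1/6.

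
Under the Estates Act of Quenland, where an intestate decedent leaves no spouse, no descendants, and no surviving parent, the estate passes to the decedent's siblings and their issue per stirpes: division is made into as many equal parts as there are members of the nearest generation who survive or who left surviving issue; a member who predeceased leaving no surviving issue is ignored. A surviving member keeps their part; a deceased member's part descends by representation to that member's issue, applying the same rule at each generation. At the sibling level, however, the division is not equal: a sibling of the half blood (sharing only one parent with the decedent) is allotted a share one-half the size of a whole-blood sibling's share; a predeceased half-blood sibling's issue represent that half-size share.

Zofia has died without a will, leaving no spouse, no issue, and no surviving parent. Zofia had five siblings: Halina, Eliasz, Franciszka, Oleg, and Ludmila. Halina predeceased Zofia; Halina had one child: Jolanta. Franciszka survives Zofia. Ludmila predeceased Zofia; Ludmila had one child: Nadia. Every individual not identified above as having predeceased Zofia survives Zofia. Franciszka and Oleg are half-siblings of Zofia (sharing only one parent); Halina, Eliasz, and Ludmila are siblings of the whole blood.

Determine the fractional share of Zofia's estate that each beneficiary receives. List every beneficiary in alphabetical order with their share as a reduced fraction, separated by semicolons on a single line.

Eliasz 1/4; Franciszka 1/8; Jolanta 1/4; Nadia 1/4; Oleg 1/8

No spouse, descendants, or parent survives, so the estate passes to Zofia's siblings per stirpes.
Half-blood siblings count for one-half the weight of whole-blood siblings at the initial division.
Dividing 1 in proportion to weights (total weight 4): Halina (weight 1) → 1/4; Eliasz (weight 1) → 1/4; Franciszka (weight 1/2) → 1/8; Oleg (weight 1/2) → 1/8; Ludmila (weight 1) → 1/4.
Halina predeceased; the 1/4 allotted to Halina's branch passes to Halina's issue by representation.
Jolanta is the sole taker at this level and receives the full 1/4.
Eliasz is living and takes 1/4.
Franciszka is living and takes 1/8.
Oleg is living and takes 1/8.
Ludmila predeceased; the 1/4 allotted to Ludmila's branch passes to Ludmila's issue by representation.
Nadia is the sole taker at this level and receives the full 1/4.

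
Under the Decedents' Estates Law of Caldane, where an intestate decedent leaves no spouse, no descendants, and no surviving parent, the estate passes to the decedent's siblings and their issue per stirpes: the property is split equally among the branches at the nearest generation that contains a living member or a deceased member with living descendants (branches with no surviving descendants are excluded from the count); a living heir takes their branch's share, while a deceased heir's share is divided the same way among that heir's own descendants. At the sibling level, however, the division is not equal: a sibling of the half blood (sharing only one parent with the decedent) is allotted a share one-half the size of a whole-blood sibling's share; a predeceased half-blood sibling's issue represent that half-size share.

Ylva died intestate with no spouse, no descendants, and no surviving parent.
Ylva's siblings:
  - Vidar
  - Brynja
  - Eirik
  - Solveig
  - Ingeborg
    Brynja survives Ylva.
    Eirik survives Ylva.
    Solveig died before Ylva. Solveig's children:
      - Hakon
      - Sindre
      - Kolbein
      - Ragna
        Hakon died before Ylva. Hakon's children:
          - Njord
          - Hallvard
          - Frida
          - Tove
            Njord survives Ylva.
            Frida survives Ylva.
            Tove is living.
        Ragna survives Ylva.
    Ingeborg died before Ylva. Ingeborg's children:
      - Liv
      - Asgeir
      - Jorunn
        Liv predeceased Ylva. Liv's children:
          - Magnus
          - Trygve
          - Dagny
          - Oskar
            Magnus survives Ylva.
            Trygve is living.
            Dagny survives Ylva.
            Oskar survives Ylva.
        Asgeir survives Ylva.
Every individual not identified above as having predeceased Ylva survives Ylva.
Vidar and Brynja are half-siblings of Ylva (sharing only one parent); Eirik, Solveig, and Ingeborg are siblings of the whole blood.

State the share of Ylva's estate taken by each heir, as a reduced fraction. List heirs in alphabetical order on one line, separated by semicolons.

No spouse, descendants, or parent survives, so the estate passes to Ylva's siblings per stirpes.
Half-blood siblings count for one-half the weight of whole-blood siblings at the initial division.
Dividing 1 in proportion to weights (total weight 4): Vidar (weight 1/2) → 1/8; Brynja (weight 1/2) → 1/8; Eirik (weight 1) → 1/4; Solveig (weight 1) → 1/4; Ingeborg (weight 1) → 1/4.
Vidar is living and takes 1/8.
Brynja is living and takes 1/8.
Eirik is living and takes 1/4.
Solveig predeceased; the 1/4 allotted to Solveig's branch passes to Solveig's issue by representation.
The 1/4 is divided into 4 equal shares of 1/16 among Hakon, Sindre, Kolbein, Ragna.
Hakon predeceased; the 1/16 allotted to Hakon's branch passes to Hakon's issue by representation.
The 1/16 is divided into 4 equal shares of 1/64 among Njord, Hallvard, Frida, Tove.
Njord is living and takes 1/64.
Hallvard is living and takes 1/64.
Frida is living and takes 1/64.
Tove is living and takes 1/64.
Sindre is living and takes 1/16.
Kolbein is living and takes 1/16.
Ragna is living and takes 1/16.
Ingeborg predeceased; the 1/4 allotted to Ingeborg's branch passes to Ingeborg's issue by representation.
The 1/4 is divided into 3 equal shares of 1/12 among Liv, Asgeir, Jorunn.
Liv predeceased; the 1/12 allotted to Liv's branch passes to Liv's issue by representation.
The 1/12 is divided into 4 equal shares of 1/48 among Magnus, Trygve, Dagny, Oskar.
Magnus is living and takes 1/48.
Trygve is living and takes 1/48.
Dagny is living and takes 1/48.
Oskar is living and takes 1/48.
Asgeir is living and takes 1/12.
Jorunn is living and takes 1/12.

Asgeir 1/12; Brynja 1/8; Dagny 1/48; Eirik 1/4; Frida 1/64; Hallvard 1/64; Jorunn 1/12; Kolbein 1/16; Magnus 1/48; Njord 1/64; Oskar 1/48; Ragna 1/16; Sindre 1/16; Tove 1/64; Trygve 1/48; Vidar 1/8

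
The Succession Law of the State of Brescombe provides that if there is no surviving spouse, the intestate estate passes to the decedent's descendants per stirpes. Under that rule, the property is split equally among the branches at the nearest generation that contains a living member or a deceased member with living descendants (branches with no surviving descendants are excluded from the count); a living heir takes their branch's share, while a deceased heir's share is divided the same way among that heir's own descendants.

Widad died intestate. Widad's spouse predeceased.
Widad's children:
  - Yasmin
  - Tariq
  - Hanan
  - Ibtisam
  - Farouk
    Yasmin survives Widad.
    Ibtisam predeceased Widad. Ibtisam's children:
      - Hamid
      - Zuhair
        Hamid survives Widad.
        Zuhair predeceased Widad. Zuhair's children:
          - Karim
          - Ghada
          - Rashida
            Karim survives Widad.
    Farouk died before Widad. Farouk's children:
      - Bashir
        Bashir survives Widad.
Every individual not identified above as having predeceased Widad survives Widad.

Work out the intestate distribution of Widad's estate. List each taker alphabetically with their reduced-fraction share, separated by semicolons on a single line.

Bashir 1/5; Ghada 1/30; Hamid 1/10; Hanan 1/5; Karim 1/30; Rashida 1/30; Tariq 1/5; Yasmin 1/5

There is no surviving spouse, so the entire estate passes to Widad's descendants per stirpes.
The estate is divided into 5 equal shares of 1/5 among Yasmin, Tariq, Hanan, Ibtisam, Farouk.
Yasmin is living and takes 1/5.
Tariq is living and takes 1/5.
Hanan is living and takes 1/5.
Ibtisam predeceased; the 1/5 allotted to Ibtisam's branch passes to Ibtisam's issue by representation.
The 1/5 is divided into 2 equal shares of 1/10 among Hamid, Zuhair.
Hamid is living and takes 1/10.
Zuhair predeceased; the 1/10 allotted to Zuhair's branch passes to Zuhair's issue by representation.
The 1/10 is divided into 3 equal shares of 1/30 among Karim, Ghada, Rashida.
Karim is living and takes 1/30.
Ghada is living and takes 1/30.
Rashida is living and takes 1/30.
Farouk predeceased; the 1/5 allotted to Farouk's branch passes to Farouk's issue by representation.
Bashir is the sole taker at this level and receives the full 1/5.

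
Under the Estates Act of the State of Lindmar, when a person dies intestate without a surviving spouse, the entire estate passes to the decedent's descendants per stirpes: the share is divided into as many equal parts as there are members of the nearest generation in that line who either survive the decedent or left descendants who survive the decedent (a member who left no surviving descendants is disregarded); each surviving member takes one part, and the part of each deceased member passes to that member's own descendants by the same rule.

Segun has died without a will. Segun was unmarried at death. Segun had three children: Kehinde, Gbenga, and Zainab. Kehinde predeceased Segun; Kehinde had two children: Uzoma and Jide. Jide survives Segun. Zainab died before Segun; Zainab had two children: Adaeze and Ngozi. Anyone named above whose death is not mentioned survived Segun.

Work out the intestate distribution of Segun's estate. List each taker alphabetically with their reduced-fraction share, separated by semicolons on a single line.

There is no surviving spouse, so the entire estate passes to Segun's descendants per stirpes.
The estate is divided into 3 equal shares of 1/3 among Kehinde, Gbenga, Zainab.
Kehinde predeceased; the 1/3 allotted to Kehinde's branch passes to Kehinde's issue by representation.
The 1/3 is divided into 2 equal shares of 1/6 among Uzoma, Jide.
Uzoma is living and takes 1/6.
Jide is living and takes 1/6.
Gbenga is living and takes 1/3.
Zainab predeceased; the 1/3 allotted to Zainab's branch passes to Zainab's issue by representation.
The 1/3 is divided into 2 equal shares of 1/6 among Adaeze, Ngozi.
Adaeze is living and takes 1/6.
Ngozi is living and takes 1/6.

Adaeze 1/6; Gbenga 1/3; Jide 1/6; Ngozi 1/6; Uzoma 1/6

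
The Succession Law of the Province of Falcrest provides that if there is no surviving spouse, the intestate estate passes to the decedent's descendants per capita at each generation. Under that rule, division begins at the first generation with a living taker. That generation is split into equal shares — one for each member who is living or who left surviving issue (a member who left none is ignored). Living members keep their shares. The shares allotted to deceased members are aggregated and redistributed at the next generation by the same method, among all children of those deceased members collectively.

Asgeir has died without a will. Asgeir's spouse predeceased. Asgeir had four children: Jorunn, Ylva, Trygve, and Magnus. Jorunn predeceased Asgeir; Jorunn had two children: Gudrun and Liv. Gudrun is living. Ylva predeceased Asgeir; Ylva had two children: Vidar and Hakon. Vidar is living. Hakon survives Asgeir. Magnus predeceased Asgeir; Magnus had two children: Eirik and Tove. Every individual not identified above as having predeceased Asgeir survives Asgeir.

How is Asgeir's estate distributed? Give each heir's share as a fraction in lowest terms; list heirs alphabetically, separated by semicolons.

Eirik 1/8; Gudrun 1/8; Hakon 1/8; Liv 1/8; Tove 1/8; Trygve 1/4; Vidar 1/8

There is no surviving spouse, so the entire estate passes to Asgeir's descendants per capita at each generation.
At generation 1 (Jorunn, Ylva, Trygve, Magnus) there are 4 shares of (1)/4 = 1/4 each.
Living: Trygve — each takes 1/4.
Deceased: Jorunn, Ylva, and Magnus. Their combined 3/4 is pooled and carried to generation 2.
At generation 2 (Gudrun, Liv, Vidar, Hakon, Eirik, Tove) there are 6 shares of (3/4)/6 = 1/8 each.
Living: Gudrun, Liv, Vidar, Hakon, Eirik, and Tove — each takes 1/8.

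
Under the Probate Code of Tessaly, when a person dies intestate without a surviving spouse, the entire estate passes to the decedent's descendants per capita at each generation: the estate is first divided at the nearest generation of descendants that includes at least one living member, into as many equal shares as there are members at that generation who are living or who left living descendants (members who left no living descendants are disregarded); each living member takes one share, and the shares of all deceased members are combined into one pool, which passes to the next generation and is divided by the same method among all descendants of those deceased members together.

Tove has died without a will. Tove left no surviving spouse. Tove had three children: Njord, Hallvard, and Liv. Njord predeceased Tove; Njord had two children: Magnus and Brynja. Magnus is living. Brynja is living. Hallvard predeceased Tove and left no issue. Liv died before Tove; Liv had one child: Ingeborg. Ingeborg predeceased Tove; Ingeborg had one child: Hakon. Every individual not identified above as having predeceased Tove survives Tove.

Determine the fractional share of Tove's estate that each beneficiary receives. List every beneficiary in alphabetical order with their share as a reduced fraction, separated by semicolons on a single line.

There is no surviving spouse, so the entire estate passes to Tove's descendants per capita at each generation.
No one at generation 1 (Njord, Liv) is living; moving to the next generation.
At generation 2 (Magnus, Brynja, Ingeborg) there are 3 shares of (1)/3 = 1/3 each.
Living: Magnus and Brynja — each takes 1/3.
Deceased: Ingeborg. That 1/3 share is carried to generation 3.
At generation 3 (Hakon) there are 1 shares of (1/3)/1 = 1/3 each.
Living: Hakon — each takes 1/3.

Brynja 1/3; Hakon 1/3; Magnus 1/3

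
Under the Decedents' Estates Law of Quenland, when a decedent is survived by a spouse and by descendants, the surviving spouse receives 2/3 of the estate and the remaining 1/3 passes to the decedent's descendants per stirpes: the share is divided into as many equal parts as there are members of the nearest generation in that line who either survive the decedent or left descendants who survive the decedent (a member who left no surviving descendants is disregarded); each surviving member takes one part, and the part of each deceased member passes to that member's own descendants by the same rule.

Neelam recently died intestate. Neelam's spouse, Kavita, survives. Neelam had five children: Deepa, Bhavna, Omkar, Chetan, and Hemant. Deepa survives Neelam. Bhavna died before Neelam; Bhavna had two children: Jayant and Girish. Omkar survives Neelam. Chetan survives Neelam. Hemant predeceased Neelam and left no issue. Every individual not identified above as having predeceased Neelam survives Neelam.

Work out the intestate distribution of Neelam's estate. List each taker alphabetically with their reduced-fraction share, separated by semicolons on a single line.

Chetan 1/12; Deepa 1/12; Girish 1/24; Jayant 1/24; Kavita 2/3; Omkar 1/12

Kavita, as surviving spouse, takes 2/3.
The remaining 1/3 passes to Neelam's descendants per stirpes.
Hemant left no surviving issue, so that branch lapses and is disregarded.
The 1/3 is divided into 4 equal shares of 1/12 among Deepa, Bhavna, Omkar, Chetan.
Deepa is living and takes 1/12.
Bhavna predeceased; the 1/12 allotted to Bhavna's branch passes to Bhavna's issue by representation.
The 1/12 is divided into 2 equal shares of 1/24 among Jayant, Girish.
Jayant is living and takes 1/24.
Girish is living and takes 1/24.
Omkar is living and takes 1/12.
Chetan is living and takes 1/12.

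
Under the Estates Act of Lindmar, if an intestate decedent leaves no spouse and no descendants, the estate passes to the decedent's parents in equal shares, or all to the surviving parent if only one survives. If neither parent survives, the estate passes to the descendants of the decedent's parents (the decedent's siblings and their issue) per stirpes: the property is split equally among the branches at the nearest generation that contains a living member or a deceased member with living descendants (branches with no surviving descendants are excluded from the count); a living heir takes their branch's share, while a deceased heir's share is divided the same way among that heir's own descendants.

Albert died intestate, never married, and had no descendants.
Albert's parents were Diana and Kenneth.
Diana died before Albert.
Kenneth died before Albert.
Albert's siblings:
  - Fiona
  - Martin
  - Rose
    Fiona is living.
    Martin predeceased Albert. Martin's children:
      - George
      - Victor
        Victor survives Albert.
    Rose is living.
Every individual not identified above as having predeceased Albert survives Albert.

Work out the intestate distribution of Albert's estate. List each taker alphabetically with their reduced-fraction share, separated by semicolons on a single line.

Fiona 1/3; George 1/6; Rose 1/3; Victor 1/6

Neither parent survives and there are no descendants, so the estate passes to Albert's siblings and their issue per stirpes.
The estate is divided into 3 equal shares of 1/3 among Fiona, Martin, Rose.
Fiona is living and takes 1/3.
Martin predeceased; the 1/3 allotted to Martin's branch passes to Martin's issue by representation.
The 1/3 is divided into 2 equal shares of 1/6 among George, Victor.
George is living and takes 1/6.
Victor is living and takes 1/6.
Rose is living and takes 1/3.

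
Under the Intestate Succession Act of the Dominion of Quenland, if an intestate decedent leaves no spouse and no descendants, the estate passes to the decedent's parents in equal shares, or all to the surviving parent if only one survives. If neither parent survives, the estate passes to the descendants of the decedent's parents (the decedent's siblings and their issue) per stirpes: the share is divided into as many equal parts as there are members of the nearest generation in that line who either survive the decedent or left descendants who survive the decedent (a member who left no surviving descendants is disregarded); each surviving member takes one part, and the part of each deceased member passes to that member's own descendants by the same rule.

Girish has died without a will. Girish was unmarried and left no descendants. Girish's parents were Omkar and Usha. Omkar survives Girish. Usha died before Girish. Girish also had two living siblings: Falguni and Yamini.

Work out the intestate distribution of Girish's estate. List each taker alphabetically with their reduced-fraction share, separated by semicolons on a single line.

Omkar 1

Only one parent, Omkar, survives, so Omkar takes the entire estate. The siblings take nothing because a surviving parent has priority.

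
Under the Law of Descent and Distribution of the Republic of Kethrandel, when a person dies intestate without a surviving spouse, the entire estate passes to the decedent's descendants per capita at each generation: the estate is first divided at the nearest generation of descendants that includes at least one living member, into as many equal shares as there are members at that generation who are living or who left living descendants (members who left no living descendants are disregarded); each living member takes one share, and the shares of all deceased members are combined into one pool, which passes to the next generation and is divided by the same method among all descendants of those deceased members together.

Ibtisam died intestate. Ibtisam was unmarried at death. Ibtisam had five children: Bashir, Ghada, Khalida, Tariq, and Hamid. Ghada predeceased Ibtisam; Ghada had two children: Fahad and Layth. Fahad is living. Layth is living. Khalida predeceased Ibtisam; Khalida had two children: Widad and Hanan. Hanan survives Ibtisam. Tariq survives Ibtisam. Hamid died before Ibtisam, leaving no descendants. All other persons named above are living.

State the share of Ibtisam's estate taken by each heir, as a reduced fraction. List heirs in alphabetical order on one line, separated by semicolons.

There is no surviving spouse, so the entire estate passes to Ibtisam's descendants per capita at each generation.
At generation 1 (Bashir, Ghada, Khalida, Tariq) there are 4 shares of (1)/4 = 1/4 each.
Living: Bashir and Tariq — each takes 1/4.
Deceased: Ghada and Khalida. Their combined 1/2 is pooled and carried to generation 2.
At generation 2 (Fahad, Layth, Widad, Hanan) there are 4 shares of (1/2)/4 = 1/8 each.
Living: Fahad, Layth, Widad, and Hanan — each takes 1/8.

Bashir 1/4; Fahad 1/8; Hanan 1/8; Layth 1/8; Tariq 1/4; Widad 1/8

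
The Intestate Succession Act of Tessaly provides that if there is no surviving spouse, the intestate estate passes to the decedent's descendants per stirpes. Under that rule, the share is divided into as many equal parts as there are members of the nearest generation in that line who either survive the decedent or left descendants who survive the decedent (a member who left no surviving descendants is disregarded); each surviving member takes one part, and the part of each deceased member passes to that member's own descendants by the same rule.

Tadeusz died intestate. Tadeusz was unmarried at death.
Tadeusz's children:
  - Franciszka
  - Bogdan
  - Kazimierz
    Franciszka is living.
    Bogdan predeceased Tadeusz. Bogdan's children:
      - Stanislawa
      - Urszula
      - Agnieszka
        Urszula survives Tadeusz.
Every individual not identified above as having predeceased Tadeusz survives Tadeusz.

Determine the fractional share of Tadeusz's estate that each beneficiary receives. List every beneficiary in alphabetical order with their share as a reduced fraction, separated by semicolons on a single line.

Agnieszka 1/9; Franciszka 1/3; Kazimierz 1/3; Stanislawa 1/9; Urszula 1/9

There is no surviving spouse, so the entire estate passes to Tadeusz's descendants per stirpes.
The estate is divided into 3 equal shares of 1/3 among Franciszka, Bogdan, Kazimierz.
Franciszka is living and takes 1/3.
Bogdan predeceased; the 1/3 allotted to Bogdan's branch passes to Bogdan's issue by representation.
The 1/3 is divided into 3 equal shares of 1/9 among Stanislawa, Urszula, Agnieszka.
Stanislawa is living and takes 1/9.
Urszula is living and takes 1/9.
Agnieszka is living and takes 1/9.
Kazimierz is living and takes 1/3.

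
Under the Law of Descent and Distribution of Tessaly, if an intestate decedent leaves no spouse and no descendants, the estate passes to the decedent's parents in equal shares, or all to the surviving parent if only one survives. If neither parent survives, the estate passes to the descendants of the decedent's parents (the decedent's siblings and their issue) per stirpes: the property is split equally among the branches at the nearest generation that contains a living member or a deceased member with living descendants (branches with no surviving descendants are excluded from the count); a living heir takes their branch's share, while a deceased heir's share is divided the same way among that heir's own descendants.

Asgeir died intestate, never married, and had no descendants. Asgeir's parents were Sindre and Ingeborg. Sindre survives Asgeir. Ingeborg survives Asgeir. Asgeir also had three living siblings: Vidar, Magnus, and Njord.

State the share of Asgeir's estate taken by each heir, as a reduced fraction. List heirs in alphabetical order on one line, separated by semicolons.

Both parents survive, so Sindre and Ingeborg each take 1/2. The siblings take nothing because a surviving parent has priority.

Ingeborg 1/2; Sindre 1/2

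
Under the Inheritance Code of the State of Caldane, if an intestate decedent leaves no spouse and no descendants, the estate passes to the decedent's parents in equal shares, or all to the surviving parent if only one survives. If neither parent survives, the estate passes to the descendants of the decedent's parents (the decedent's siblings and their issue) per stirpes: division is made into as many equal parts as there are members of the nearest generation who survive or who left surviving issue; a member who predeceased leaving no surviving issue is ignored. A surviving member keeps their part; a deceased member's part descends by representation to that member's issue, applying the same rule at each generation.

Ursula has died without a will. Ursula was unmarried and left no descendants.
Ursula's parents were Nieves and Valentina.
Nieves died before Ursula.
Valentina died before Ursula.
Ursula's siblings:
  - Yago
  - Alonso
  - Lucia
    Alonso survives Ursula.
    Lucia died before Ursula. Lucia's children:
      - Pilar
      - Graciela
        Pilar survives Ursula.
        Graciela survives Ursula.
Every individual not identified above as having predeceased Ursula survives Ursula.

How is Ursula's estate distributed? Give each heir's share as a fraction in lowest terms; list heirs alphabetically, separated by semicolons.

Alonso 1/3; Graciela 1/6; Pilar 1/6; Yago 1/3

Neither parent survives and there are no descendants, so the estate passes to Ursula's siblings and their issue per stirpes.
The estate is divided into 3 equal shares of 1/3 among Yago, Alonso, Lucia.
Yago is living and takes 1/3.
Alonso is living and takes 1/3.
Lucia predeceased; the 1/3 allotted to Lucia's branch passes to Lucia's issue by representation.
The 1/3 is divided into 2 equal shares of 1/6 among Pilar, Graciela.
Pilar is living and takes 1/6.
Graciela is living and takes 1/6.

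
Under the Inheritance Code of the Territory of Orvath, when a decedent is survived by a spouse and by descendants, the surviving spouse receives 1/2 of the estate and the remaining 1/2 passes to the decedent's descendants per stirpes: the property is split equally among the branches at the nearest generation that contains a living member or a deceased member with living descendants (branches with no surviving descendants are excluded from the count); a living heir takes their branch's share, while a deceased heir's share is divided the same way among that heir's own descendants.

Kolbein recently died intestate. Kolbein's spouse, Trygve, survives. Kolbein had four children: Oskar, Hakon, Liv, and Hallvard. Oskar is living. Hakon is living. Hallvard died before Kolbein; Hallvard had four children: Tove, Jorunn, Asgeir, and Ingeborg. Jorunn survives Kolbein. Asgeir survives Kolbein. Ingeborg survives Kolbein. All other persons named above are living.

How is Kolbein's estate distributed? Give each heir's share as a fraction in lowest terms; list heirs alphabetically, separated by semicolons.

Asgeir 1/32; Hakon 1/8; Ingeborg 1/32; Jorunn 1/32; Liv 1/8; Oskar 1/8; Tove 1/32; Trygve 1/2

Trygve, as surviving spouse, takes 1/2.
The remaining 1/2 passes to Kolbein's descendants per stirpes.
The 1/2 is divided into 4 equal shares of 1/8 among Oskar, Hakon, Liv, Hallvard.
Oskar is living and takes 1/8.
Hakon is living and takes 1/8.
Liv is living and takes 1/8.
Hallvard predeceased; the 1/8 allotted to Hallvard's branch passes to Hallvard's issue by representation.
The 1/8 is divided into 4 equal shares of 1/32 among Tove, Jorunn, Asgeir, Ingeborg.
Tove is living and takes 1/32.
Jorunn is living and takes 1/32.
Asgeir is living and takes 1/32.
Ingeborg is living and takes 1/32.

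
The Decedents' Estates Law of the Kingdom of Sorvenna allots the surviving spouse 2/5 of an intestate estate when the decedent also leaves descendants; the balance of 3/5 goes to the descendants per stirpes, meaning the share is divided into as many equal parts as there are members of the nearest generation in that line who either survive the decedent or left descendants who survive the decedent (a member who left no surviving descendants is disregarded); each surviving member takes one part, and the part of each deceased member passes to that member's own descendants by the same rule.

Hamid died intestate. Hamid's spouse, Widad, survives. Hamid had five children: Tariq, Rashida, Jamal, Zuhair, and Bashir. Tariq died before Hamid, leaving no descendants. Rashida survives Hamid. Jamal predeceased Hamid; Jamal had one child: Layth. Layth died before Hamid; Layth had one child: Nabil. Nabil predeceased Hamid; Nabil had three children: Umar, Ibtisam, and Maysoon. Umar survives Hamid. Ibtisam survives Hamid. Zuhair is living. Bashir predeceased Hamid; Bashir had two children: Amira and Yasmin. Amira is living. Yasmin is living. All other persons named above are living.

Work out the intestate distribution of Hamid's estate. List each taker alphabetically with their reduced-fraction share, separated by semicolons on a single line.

Amira 3/40; Ibtisam 1/20; Maysoon 1/20; Rashida 3/20; Umar 1/20; Widad 2/5; Yasmin 3/40; Zuhair 3/20

Widad, as surviving spouse, takes 2/5.
The remaining 3/5 passes to Hamid's descendants per stirpes.
Tariq left no surviving issue, so that branch lapses and is disregarded.
The 3/5 is divided into 4 equal shares of 3/20 among Rashida, Jamal, Zuhair, Bashir.
Rashida is living and takes 3/20.
Jamal predeceased; the 3/20 allotted to Jamal's branch passes to Jamal's issue by representation.
Layth's line is the sole branch at this level, so the full 3/20 passes to Layth's issue by representation.
Nabil's line is the sole branch at this level, so the full 3/20 passes to Nabil's issue by representation.
The 3/20 is divided into 3 equal shares of 1/20 among Umar, Ibtisam, Maysoon.
Umar is living and takes 1/20.
Ibtisam is living and takes 1/20.
Maysoon is living and takes 1/20.
Zuhair is living and takes 3/20.
Bashir predeceased; the 3/20 allotted to Bashir's branch passes to Bashir's issue by representation.
The 3/20 is divided into 2 equal shares of 3/40 among Amira, Yasmin.
Amira is living and takes 3/40.
Yasmin is living and takes 3/40.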